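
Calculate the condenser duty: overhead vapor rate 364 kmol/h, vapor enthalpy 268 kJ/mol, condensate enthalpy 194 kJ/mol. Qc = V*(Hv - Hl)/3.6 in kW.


Qc = 364 * (268 - 194) / 3.6 = 364 * 74 / 3.6 = 7482

7482 kW


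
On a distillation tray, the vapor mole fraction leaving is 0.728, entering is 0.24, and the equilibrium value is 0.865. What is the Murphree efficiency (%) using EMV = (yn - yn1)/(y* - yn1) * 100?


Murphree vapor efficiency: EMV = (y_n - y_(n-1)) / (y*_n - y_(n-1)) * 100
EMV = (0.728 - 0.24) / (0.865 - 0.24) * 100 = 0.488 / 0.625 * 100 = 78.08

78.08 %


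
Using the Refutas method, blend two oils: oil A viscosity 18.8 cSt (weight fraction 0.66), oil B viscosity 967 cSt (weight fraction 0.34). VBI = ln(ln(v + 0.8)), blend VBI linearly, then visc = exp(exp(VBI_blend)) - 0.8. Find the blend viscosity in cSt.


Refutas method: VBN_i = 14.534*ln(ln(visc_i + 0.8)) + 10.975, blended linearly by mass fraction; since VBN is linear in VBI_i = ln(ln(visc_i + 0.8)) and the fractions sum to 1, blend VBI directly: visc = exp(exp(VBI_blend)) - 0.8
VBI_1 = ln(ln(18.8 + 0.8)) = 1.09042
VBI_2 = ln(ln(967 + 0.8)) = 1.9279
VBI_blend = 0.66 * 1.09042 + 0.34 * 1.9279 = 1.37516
visc_blend = exp(exp(1.37516)) - 0.8 = 51.43

51.43 cSt


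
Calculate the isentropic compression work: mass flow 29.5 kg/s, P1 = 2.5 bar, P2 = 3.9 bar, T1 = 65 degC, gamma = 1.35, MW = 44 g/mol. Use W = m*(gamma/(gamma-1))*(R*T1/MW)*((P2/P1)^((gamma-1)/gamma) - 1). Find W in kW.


Isentropic work: W = m*(gamma/(gamma-1))*(R*T1/MW)*((P2/P1)^((gamma-1)/gamma) - 1)
T1 = 65 + 273.15 = 338.15 K
Pressure ratio = 3.9 / 2.5 = 1.56
Exponent = (1.35 - 1)/1.35 = 0.259259
(P2/P1)^exp - 1 = 1.56^0.259259 - 1 = 0.122197
W = 29.5 * 1.35 / 0.35 * 8.314 * 338.15 / 44 * 0.122197 = 888.4

888.4 kW


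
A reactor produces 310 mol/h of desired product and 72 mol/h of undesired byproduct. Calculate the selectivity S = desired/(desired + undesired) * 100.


Selectivity = desired / (desired + undesired) * 100
Total products = 310 + 72 = 382 mol/h
S = 310 / 382 * 100
= 0.8115 * 100
= 81.15 %

81.15 %


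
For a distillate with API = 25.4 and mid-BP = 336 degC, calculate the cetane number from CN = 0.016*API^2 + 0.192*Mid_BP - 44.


CN = 0.016 * 25.4^2 + 0.192 * 336 - 44
CN = 10.32256 + 64.512 - 44 = 30.83456

30.83456


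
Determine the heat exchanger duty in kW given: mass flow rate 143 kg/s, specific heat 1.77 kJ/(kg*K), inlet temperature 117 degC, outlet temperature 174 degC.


Q = m_dot * cp * delta_T
delta_T = 174 - 117 = 57 K
Q = 143 * 1.77 * 57
= 253.11 * 57
= 14427.27 kW

14427.27 kW


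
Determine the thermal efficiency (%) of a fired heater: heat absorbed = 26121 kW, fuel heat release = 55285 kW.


Furnace efficiency = Q_absorbed / Q_fuel * 100
= 26121 / 55285 * 100 = 47.25

47.25 %


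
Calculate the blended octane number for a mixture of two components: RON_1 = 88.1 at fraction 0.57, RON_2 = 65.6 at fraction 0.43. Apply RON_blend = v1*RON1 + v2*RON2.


Linear blending: RON_blend = sum(vi * RONi)
Contribution 1: 0.57 * 88.1 = 50.217
Contribution 2: 0.43 * 65.6 = 28.208
RON_blend = 50.217 + 28.208 = 78.425

78.425


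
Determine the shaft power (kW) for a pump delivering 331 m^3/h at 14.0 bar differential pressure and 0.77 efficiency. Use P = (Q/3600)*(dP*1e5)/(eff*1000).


Q = 331 / 3600 = 0.0919444 m^3/s
P = 0.0919444 * (14.0 * 1e5) / 0.77 / 1000 = 167.2

167.2 kW


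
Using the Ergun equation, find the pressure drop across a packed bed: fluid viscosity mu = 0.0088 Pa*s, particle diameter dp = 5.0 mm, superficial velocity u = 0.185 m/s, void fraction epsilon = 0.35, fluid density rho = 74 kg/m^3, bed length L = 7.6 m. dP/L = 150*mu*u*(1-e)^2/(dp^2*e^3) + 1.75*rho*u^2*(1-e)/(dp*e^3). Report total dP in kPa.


dp = 5.0 mm = 0.005 m
Viscous term = 150*0.0088*0.185*(1-0.35)^2 / (0.005^2*0.35^3) = 96256.1
Inertial term = 1.75*74*0.185^2*(1-0.35) / (0.005*0.35^3) = 13438.6
dP/L = 96256.1 + 13438.6 = 109695 Pa/m
dP = 109695 * 7.6 / 1000 = 833.7 kPa

833.7 kPa


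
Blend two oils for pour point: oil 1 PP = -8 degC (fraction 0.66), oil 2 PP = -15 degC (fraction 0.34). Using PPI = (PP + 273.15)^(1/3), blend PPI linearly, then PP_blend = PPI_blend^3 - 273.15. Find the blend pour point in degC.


PPI_1 = (-8 + 273.15)^(1/3) = 6.42437
PPI_2 = (-15 + 273.15)^(1/3) = 6.36733
PPI_blend = 0.66 * 6.42437 + 0.34 * 6.36733 = 6.404976
PP_blend = 6.404976^3 - 273.15 = 262.7559 - 273.15 = -10.39

-10.39 degC


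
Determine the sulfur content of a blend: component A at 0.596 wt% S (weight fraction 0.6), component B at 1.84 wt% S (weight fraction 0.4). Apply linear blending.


Linear sulfur blending: S_blend = x1*S1 + x2*S2
Contribution 1: 0.6 * 0.596 = 0.3576 wt%
Contribution 2: 0.4 * 1.84 = 0.736 wt%
S_blend = 0.3576 + 0.736 = 1.0936

1.0936 wt%


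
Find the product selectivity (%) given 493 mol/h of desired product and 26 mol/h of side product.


Selectivity = desired / (desired + undesired) * 100
Total products = 493 + 26 = 519 mol/h
S = 493 / 519 * 100
= 0.9499 * 100
= 94.99 %

94.99 %


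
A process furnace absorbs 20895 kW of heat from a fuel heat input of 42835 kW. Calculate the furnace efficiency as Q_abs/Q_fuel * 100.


Furnace efficiency = Q_absorbed / Q_fuel * 100
= 20895 / 42835 * 100 = 48.78

48.78 %


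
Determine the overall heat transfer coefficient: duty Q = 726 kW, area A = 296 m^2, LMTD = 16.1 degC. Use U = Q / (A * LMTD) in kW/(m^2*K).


From Q = U*A*LMTD, U = Q / (A * LMTD)
U = 726 / (296 * 16.1) = 726 / 4765.6 = 0.1523

0.1523 kW/(m^2*K)


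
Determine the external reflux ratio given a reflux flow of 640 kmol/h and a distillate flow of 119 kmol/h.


Reflux ratio definition: R = L / D (liquid returned / distillate withdrawn)
L = 640 kmol/h, D = 119 kmol/h
R = 640 / 119 = 5.378

5.378


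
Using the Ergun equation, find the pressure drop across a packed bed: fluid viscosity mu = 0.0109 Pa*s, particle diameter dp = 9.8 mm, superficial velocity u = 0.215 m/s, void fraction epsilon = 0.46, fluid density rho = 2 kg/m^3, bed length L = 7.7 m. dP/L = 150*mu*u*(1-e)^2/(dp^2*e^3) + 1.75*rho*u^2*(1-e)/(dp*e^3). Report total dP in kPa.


dp = 9.8 mm = 0.0098 m
Viscous term = 150*0.0109*0.215*(1-0.46)^2 / (0.0098^2*0.46^3) = 10965.2
Inertial term = 1.75*2*0.215^2*(1-0.46) / (0.0098*0.46^3) = 91.5881
dP/L = 10965.2 + 91.5881 = 11056.8 Pa/m
dP = 11056.8 * 7.7 / 1000 = 85.14 kPa

85.14 kPa


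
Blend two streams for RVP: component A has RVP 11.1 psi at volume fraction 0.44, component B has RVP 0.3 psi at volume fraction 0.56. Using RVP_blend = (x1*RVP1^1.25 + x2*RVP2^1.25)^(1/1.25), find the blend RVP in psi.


Chevron index: RVP_blend = (sum xi*RVPi^1.25)^(1/1.25)
RVP^1.25 terms: 0.44 * 11.1^1.25 + 0.56 * 0.3^1.25 = 9.03903
RVP_blend = 9.03903^(1/1.25) = 5.820

5.820 psi


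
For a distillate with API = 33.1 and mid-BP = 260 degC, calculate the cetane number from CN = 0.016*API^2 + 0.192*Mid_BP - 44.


CN = 0.016 * 33.1^2 + 0.192 * 260 - 44
CN = 17.52976 + 49.92 - 44 = 23.44976

23.44976


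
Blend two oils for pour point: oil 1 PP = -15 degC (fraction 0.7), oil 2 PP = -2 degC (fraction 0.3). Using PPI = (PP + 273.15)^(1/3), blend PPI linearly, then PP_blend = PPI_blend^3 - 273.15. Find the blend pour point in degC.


PPI_1 = (-15 + 273.15)^(1/3) = 6.36733
PPI_2 = (-2 + 273.15)^(1/3) = 6.472467
PPI_blend = 0.7 * 6.36733 + 0.3 * 6.472467 = 6.398871
PP_blend = 6.398871^3 - 273.15 = 262.0053 - 273.15 = -11.14

-11.14 degC


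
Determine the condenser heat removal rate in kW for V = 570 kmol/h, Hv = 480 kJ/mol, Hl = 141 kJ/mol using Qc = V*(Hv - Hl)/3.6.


Qc = 570 * (480 - 141) / 3.6 = 570 * 339 / 3.6 = 53680

53680 kW


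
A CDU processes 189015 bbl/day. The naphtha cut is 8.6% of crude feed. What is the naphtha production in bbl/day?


Crude throughput = 189015 bbl/day
Fraction yield = 8.6%
yield = throughput * fraction / 100
yield = 189015 * 8.6 / 100 = 16255.29

16255.29 bbl/day


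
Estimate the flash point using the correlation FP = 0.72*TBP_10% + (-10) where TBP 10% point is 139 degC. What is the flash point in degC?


FP = 0.72 * 139 + (-10) = 90.08

90.08 degC


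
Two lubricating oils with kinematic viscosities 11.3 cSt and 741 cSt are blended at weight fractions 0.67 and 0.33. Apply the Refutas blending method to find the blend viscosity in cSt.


Refutas method: VBN_i = 14.534*ln(ln(visc_i + 0.8)) + 10.975, blended linearly by mass fraction; since VBN is linear in VBI_i = ln(ln(visc_i + 0.8)) and the fractions sum to 1, blend VBI directly: visc = exp(exp(VBI_blend)) - 0.8
VBI_1 = ln(ln(11.3 + 0.8)) = 0.913569
VBI_2 = ln(ln(741 + 0.8)) = 1.88844
VBI_blend = 0.67 * 0.913569 + 0.33 * 1.88844 = 1.23528
visc_blend = exp(exp(1.23528)) - 0.8 = 30.37

30.37 cSt


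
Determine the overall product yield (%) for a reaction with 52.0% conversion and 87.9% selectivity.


Overall yield = conversion (%) * selectivity (%) / 100
Conversion = 52.0%, Selectivity = 87.9%
Y = 52.0 * 87.9 / 100
= 45.708 %

45.708 %


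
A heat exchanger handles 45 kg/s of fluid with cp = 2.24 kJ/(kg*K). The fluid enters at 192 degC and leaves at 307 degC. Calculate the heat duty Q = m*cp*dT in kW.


Q = m_dot * cp * delta_T
delta_T = 307 - 192 = 115 K
Q = 45 * 2.24 * 115
= 100.8 * 115
= 11592 kW

11592 kW


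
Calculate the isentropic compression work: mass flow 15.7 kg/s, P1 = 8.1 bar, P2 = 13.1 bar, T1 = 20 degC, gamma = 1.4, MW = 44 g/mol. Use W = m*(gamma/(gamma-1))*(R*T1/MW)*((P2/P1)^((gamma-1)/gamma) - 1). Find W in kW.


Isentropic work: W = m*(gamma/(gamma-1))*(R*T1/MW)*((P2/P1)^((gamma-1)/gamma) - 1)
T1 = 20 + 273.15 = 293.15 K
Pressure ratio = 13.1 / 8.1 = 1.61728
Exponent = (1.4 - 1)/1.4 = 0.285714
(P2/P1)^exp - 1 = 1.61728^0.285714 - 1 = 0.147236
W = 15.7 * 1.4 / 0.4 * 8.314 * 293.15 / 44 * 0.147236 = 448.2

448.2 kW


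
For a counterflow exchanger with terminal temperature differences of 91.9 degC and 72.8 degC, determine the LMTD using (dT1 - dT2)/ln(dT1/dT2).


LMTD = (dT1 - dT2) / ln(dT1/dT2)
= (91.9 - 72.8) / ln(91.9 / 72.8) = 19.1 / 0.232985 = 81.98

81.98 degC


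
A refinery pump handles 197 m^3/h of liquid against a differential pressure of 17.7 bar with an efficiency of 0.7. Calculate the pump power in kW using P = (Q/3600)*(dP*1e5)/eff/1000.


Q = 197 / 3600 = 0.0547222 m^3/s
P = 0.0547222 * (17.7 * 1e5) / 0.7 / 1000 = 138.4

138.4 kW


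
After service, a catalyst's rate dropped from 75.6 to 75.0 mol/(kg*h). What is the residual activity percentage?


Activity (%) = (rate_used / rate_fresh) * 100
rate_used = 75.0, rate_fresh = 75.6
= (75.0 / 75.6) * 100
= 0.9921 * 100 = 99.21

99.21 %


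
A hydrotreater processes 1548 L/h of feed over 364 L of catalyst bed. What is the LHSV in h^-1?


LHSV = volumetric feed rate / catalyst volume
= 1548 L/h / 364 L
= 4.253 h^-1

4.253 h^-1


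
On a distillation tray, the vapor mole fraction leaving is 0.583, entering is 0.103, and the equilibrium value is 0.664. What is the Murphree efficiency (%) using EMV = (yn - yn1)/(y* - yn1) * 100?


Murphree vapor efficiency: EMV = (y_n - y_(n-1)) / (y*_n - y_(n-1)) * 100
EMV = (0.583 - 0.103) / (0.664 - 0.103) * 100 = 0.48 / 0.561 * 100 = 85.56

85.56 %


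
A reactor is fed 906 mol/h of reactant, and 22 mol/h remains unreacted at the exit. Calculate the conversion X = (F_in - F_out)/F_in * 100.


X = (F_in - F_out) / F_in * 100
Moles reacted = 906 - 22 = 884
X = 884 / 906 * 100
= 0.9757 * 100
= 97.57 %

97.57 %


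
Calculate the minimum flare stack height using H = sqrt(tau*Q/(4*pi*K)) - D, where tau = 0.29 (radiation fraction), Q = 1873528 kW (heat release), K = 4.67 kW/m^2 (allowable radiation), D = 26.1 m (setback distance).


tau*Q/(4*pi*K) = 0.29 * 1873528 / (4 * pi * 4.67) = 9258.3
sqrt(9258.3) = 96.2201
H = 96.2201 - 26.1 = 70.12

70.12 m


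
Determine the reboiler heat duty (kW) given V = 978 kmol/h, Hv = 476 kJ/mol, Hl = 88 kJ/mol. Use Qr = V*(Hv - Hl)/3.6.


Qr = 978 * (476 - 88) / 3.6 = 978 * 388 / 3.6 = 105400

105400 kW


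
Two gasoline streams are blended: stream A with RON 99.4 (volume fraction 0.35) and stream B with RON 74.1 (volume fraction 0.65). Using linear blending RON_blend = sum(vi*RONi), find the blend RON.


Linear blending: RON_blend = sum(vi * RONi)
Contribution 1: 0.35 * 99.4 = 34.79
Contribution 2: 0.65 * 74.1 = 48.165
RON_blend = 34.79 + 48.165 = 82.955

82.955


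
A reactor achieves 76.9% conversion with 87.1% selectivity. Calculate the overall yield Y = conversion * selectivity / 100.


Overall yield = conversion (%) * selectivity (%) / 100
Conversion = 76.9%, Selectivity = 87.1%
Y = 76.9 * 87.1 / 100
= 66.9799 %

66.9799 %


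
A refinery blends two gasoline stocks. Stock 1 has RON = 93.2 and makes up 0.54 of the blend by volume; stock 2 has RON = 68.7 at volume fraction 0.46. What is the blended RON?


Linear blending: RON_blend = sum(vi * RONi)
Contribution 1: 0.54 * 93.2 = 50.328
Contribution 2: 0.46 * 68.7 = 31.602
RON_blend = 50.328 + 31.602 = 81.93

81.93


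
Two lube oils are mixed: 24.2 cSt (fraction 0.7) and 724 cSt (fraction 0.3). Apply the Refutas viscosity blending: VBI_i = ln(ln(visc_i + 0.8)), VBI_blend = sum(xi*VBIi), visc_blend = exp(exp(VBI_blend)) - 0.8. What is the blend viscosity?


Refutas method: VBN_i = 14.534*ln(ln(visc_i + 0.8)) + 10.975, blended linearly by mass fraction; since VBN is linear in VBI_i = ln(ln(visc_i + 0.8)) and the fractions sum to 1, blend VBI directly: visc = exp(exp(VBI_blend)) - 0.8
VBI_1 = ln(ln(24.2 + 0.8)) = 1.16903
VBI_2 = ln(ln(724 + 0.8)) = 1.88493
VBI_blend = 0.7 * 1.16903 + 0.3 * 1.88493 = 1.3838
visc_blend = exp(exp(1.3838)) - 0.8 = 53.26

53.26 cSt


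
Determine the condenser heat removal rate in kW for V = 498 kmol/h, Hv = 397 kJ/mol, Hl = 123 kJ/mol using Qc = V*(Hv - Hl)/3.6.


Qc = 498 * (397 - 123) / 3.6 = 498 * 274 / 3.6 = 37900

37900 kW


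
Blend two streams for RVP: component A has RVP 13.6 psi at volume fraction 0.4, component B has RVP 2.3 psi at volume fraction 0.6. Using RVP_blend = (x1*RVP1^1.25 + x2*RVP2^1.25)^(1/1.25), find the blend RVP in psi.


Chevron index: RVP_blend = (sum xi*RVPi^1.25)^(1/1.25)
RVP^1.25 terms: 0.4 * 13.6^1.25 + 0.6 * 2.3^1.25 = 12.1463
RVP_blend = 12.1463^(1/1.25) = 7.371

7.371 psi


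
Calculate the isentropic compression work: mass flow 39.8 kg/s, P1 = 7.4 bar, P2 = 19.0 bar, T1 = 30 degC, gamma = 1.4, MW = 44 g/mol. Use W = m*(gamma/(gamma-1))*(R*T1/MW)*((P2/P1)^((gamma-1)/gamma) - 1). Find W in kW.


Isentropic work: W = m*(gamma/(gamma-1))*(R*T1/MW)*((P2/P1)^((gamma-1)/gamma) - 1)
T1 = 30 + 273.15 = 303.15 K
Pressure ratio = 19.0 / 7.4 = 2.56757
Exponent = (1.4 - 1)/1.4 = 0.285714
(P2/P1)^exp - 1 = 2.56757^0.285714 - 1 = 0.309201
W = 39.8 * 1.4 / 0.4 * 8.314 * 303.15 / 44 * 0.309201 = 2467

2467 kW


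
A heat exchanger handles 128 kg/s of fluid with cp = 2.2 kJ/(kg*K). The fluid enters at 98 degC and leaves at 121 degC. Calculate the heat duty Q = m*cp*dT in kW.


Q = m_dot * cp * delta_T
delta_T = 121 - 98 = 23 K
Q = 128 * 2.2 * 23
= 281.6 * 23
= 6476.8 kW

6476.8 kW


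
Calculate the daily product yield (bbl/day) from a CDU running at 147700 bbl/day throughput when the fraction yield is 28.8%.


Crude throughput = 147700 bbl/day
Fraction yield = 28.8%
yield = throughput * fraction / 100
yield = 147700 * 28.8 / 100 = 42537.6

42537.6 bbl/day


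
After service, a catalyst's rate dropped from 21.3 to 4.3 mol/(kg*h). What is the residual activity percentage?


Activity (%) = (rate_used / rate_fresh) * 100
rate_used = 4.3, rate_fresh = 21.3
= (4.3 / 21.3) * 100
= 0.2019 * 100 = 20.19

20.19 %


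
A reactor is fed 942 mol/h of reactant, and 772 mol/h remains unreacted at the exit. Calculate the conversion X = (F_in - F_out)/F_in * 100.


X = (F_in - F_out) / F_in * 100
Moles reacted = 942 - 772 = 170
X = 170 / 942 * 100
= 0.1805 * 100
= 18.05 %

18.05 %


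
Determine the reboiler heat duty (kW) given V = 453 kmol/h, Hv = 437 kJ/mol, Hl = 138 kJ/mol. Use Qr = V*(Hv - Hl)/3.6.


Qr = 453 * (437 - 138) / 3.6 = 453 * 299 / 3.6 = 37620

37620 kW


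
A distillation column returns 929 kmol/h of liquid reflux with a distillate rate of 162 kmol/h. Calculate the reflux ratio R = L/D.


Reflux ratio definition: R = L / D (liquid returned / distillate withdrawn)
L = 929 kmol/h, D = 162 kmol/h
R = 929 / 162 = 5.735

5.735


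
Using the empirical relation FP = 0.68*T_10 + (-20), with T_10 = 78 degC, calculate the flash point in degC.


FP = 0.68 * 78 + (-20) = 33.04

33.04 degC


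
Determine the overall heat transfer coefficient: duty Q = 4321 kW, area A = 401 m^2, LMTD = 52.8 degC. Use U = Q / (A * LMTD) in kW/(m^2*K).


From Q = U*A*LMTD, U = Q / (A * LMTD)
U = 4321 / (401 * 52.8) = 4321 / 21172.8 = 0.2041

0.2041 kW/(m^2*K)


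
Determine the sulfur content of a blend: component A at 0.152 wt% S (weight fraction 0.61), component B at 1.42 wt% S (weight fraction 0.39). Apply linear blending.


Linear sulfur blending: S_blend = x1*S1 + x2*S2
Contribution 1: 0.61 * 0.152 = 0.09272 wt%
Contribution 2: 0.39 * 1.42 = 0.5538 wt%
S_blend = 0.09272 + 0.5538 = 0.64652

0.64652 wt%


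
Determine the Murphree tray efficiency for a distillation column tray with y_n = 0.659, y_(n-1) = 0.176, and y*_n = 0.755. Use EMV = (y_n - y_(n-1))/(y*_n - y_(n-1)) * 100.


Murphree vapor efficiency: EMV = (y_n - y_(n-1)) / (y*_n - y_(n-1)) * 100
EMV = (0.659 - 0.176) / (0.755 - 0.176) * 100 = 0.483 / 0.579 * 100 = 83.42

83.42 %


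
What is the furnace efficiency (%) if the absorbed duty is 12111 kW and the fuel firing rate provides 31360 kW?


Furnace efficiency = Q_absorbed / Q_fuel * 100
= 12111 / 31360 * 100 = 38.62

38.62 %


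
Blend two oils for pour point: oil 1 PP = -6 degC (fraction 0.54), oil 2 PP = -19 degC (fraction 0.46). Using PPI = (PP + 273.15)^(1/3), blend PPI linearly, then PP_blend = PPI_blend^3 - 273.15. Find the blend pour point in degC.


PPI_1 = (-6 + 273.15)^(1/3) = 6.440482
PPI_2 = (-19 + 273.15)^(1/3) = 6.334272
PPI_blend = 0.54 * 6.440482 + 0.46 * 6.334272 = 6.391625
PP_blend = 6.391625^3 - 273.15 = 261.1162 - 273.15 = -12.03

-12.03 degC


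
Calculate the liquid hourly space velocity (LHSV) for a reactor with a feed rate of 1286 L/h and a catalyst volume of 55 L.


LHSV = volumetric feed rate / catalyst volume
= 1286 L/h / 55 L
= 23.38 h^-1

23.38 h^-1


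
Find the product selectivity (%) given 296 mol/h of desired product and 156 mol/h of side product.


Selectivity = desired / (desired + undesired) * 100
Total products = 296 + 156 = 452 mol/h
S = 296 / 452 * 100
= 0.6549 * 100
= 65.49 %

65.49 %


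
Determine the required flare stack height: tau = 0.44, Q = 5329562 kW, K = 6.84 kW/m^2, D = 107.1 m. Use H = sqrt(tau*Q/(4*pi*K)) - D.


tau*Q/(4*pi*K) = 0.44 * 5329562 / (4 * pi * 6.84) = 27282.1
sqrt(27282.1) = 165.173
H = 165.173 - 107.1 = 58.07

58.07 m


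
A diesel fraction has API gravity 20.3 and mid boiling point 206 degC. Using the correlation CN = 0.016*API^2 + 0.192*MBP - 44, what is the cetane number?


CN = 0.016 * 20.3^2 + 0.192 * 206 - 44
CN = 6.59344 + 39.552 - 44 = 2.14544

2.14544


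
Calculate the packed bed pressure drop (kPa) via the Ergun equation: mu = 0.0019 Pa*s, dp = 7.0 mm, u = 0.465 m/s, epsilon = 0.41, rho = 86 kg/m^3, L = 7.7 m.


dp = 7.0 mm = 0.007 m
Viscous term = 150*0.0019*0.465*(1-0.41)^2 / (0.007^2*0.41^3) = 13660.1
Inertial term = 1.75*86*0.465^2*(1-0.41) / (0.007*0.41^3) = 39796.5
dP/L = 13660.1 + 39796.5 = 53456.6 Pa/m
dP = 53456.6 * 7.7 / 1000 = 411.6 kPa

411.6 kPa


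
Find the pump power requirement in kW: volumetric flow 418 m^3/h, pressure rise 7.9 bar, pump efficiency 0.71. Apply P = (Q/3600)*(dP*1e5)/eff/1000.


Q = 418 / 3600 = 0.116111 m^3/s
P = 0.116111 * (7.9 * 1e5) / 0.71 / 1000 = 129.2

129.2 kW


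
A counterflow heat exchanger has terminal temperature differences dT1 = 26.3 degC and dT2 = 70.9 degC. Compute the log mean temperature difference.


LMTD = (dT1 - dT2) / ln(dT1/dT2)
= (26.3 - 70.9) / ln(26.3 / 70.9) = -44.6 / -0.991701 = 44.97

44.97 degC


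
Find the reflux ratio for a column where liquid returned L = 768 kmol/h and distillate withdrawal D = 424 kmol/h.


Reflux ratio definition: R = L / D (liquid returned / distillate withdrawn)
L = 768 kmol/h, D = 424 kmol/h
R = 768 / 424 = 1.811

1.811


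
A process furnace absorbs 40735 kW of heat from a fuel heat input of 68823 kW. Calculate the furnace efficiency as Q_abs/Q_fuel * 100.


Furnace efficiency = Q_absorbed / Q_fuel * 100
= 40735 / 68823 * 100 = 59.19

59.19 %


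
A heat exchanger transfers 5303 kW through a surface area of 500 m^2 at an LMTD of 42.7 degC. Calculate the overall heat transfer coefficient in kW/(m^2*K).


From Q = U*A*LMTD, U = Q / (A * LMTD)
U = 5303 / (500 * 42.7) = 5303 / 21350 = 0.2484

0.2484 kW/(m^2*K)


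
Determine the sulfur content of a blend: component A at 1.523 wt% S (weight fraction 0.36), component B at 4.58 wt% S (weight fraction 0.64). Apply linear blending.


Linear sulfur blending: S_blend = x1*S1 + x2*S2
Contribution 1: 0.36 * 1.523 = 0.54828 wt%
Contribution 2: 0.64 * 4.58 = 2.9312 wt%
S_blend = 0.54828 + 2.9312 = 3.47948

3.47948 wt%


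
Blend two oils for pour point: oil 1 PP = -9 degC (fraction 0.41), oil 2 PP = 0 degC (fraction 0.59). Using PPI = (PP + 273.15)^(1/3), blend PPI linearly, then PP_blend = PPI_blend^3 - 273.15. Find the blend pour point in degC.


PPI_1 = (-9 + 273.15)^(1/3) = 6.416283
PPI_2 = (0 + 273.15)^(1/3) = 6.488342
PPI_blend = 0.41 * 6.416283 + 0.59 * 6.488342 = 6.458798
PP_blend = 6.458798^3 - 273.15 = 269.4357 - 273.15 = -3.71

-3.71 degC


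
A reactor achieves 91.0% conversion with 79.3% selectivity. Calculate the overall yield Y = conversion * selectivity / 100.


Overall yield = conversion (%) * selectivity (%) / 100
Conversion = 91.0%, Selectivity = 79.3%
Y = 91.0 * 79.3 / 100
= 72.163 %

72.163 %


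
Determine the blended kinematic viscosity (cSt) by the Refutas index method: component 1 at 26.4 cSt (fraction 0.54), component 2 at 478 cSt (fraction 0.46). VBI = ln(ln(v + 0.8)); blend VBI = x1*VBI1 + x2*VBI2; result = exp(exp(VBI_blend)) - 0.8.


Refutas method: VBN_i = 14.534*ln(ln(visc_i + 0.8)) + 10.975, blended linearly by mass fraction; since VBN is linear in VBI_i = ln(ln(visc_i + 0.8)) and the fractions sum to 1, blend VBI directly: visc = exp(exp(VBI_blend)) - 0.8
VBI_1 = ln(ln(26.4 + 0.8)) = 1.1949
VBI_2 = ln(ln(478 + 0.8)) = 1.81991
VBI_blend = 0.54 * 1.1949 + 0.46 * 1.81991 = 1.4824
visc_blend = exp(exp(1.4824)) - 0.8 = 80.94

80.94 cSt


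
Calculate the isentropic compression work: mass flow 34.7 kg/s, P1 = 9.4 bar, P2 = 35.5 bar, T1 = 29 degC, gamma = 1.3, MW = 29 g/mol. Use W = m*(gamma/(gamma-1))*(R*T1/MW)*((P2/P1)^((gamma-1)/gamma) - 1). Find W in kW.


Isentropic work: W = m*(gamma/(gamma-1))*(R*T1/MW)*((P2/P1)^((gamma-1)/gamma) - 1)
T1 = 29 + 273.15 = 302.15 K
Pressure ratio = 35.5 / 9.4 = 3.7766
Exponent = (1.3 - 1)/1.3 = 0.230769
(P2/P1)^exp - 1 = 3.7766^0.230769 - 1 = 0.358867
W = 34.7 * 1.3 / 0.3 * 8.314 * 302.15 / 29 * 0.358867 = 4674

4674 kW


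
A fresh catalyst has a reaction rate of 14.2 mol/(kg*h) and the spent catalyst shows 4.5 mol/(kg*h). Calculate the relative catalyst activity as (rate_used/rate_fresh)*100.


Activity (%) = (rate_used / rate_fresh) * 100
rate_used = 4.5, rate_fresh = 14.2
= (4.5 / 14.2) * 100
= 0.3169 * 100 = 31.69

31.69 %


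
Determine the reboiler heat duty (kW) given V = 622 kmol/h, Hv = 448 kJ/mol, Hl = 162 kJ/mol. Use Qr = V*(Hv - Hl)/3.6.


Qr = 622 * (448 - 162) / 3.6 = 622 * 286 / 3.6 = 49410

49410 kW


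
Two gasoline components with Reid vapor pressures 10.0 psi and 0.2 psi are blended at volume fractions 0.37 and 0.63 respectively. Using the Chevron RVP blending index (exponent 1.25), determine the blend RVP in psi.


Chevron index: RVP_blend = (sum xi*RVPi^1.25)^(1/1.25)
RVP^1.25 terms: 0.37 * 10.0^1.25 + 0.63 * 0.2^1.25 = 6.6639
RVP_blend = 6.6639^(1/1.25) = 4.560

4.560 psi


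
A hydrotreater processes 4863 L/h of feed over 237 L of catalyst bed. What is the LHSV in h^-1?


LHSV = volumetric feed rate / catalyst volume
= 4863 L/h / 237 L
= 20.52 h^-1

20.52 h^-1


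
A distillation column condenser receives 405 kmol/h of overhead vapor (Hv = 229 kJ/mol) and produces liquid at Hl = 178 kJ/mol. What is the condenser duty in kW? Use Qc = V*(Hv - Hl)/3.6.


Qc = 405 * (229 - 178) / 3.6 = 405 * 51 / 3.6 = 5738

5738 kW


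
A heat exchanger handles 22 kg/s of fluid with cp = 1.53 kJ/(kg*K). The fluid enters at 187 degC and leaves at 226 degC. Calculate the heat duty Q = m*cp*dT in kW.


Q = m_dot * cp * delta_T
delta_T = 226 - 187 = 39 K
Q = 22 * 1.53 * 39
= 33.66 * 39
= 1312.74 kW

1312.74 kW


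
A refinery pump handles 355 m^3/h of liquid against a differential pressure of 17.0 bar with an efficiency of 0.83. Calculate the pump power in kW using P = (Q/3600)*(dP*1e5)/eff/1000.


Q = 355 / 3600 = 0.0986111 m^3/s
P = 0.0986111 * (17.0 * 1e5) / 0.83 / 1000 = 202.0

202.0 kW


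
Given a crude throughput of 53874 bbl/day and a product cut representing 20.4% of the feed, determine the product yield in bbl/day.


Crude throughput = 53874 bbl/day
Fraction yield = 20.4%
yield = throughput * fraction / 100
yield = 53874 * 20.4 / 100 = 10990.296

10990.296 bbl/day


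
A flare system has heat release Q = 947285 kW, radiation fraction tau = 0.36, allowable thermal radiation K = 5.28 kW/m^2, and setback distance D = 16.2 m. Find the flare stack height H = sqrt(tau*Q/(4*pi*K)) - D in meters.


tau*Q/(4*pi*K) = 0.36 * 947285 / (4 * pi * 5.28) = 5139.72
sqrt(5139.72) = 71.6918
H = 71.6918 - 16.2 = 55.49

55.49 m


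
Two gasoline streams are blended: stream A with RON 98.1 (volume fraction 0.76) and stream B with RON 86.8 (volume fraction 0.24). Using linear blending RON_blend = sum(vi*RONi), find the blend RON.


Linear blending: RON_blend = sum(vi * RONi)
Contribution 1: 0.76 * 98.1 = 74.556
Contribution 2: 0.24 * 86.8 = 20.832
RON_blend = 74.556 + 20.832 = 95.388

95.388


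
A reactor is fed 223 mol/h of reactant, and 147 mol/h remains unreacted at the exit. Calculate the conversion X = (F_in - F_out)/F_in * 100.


X = (F_in - F_out) / F_in * 100
Moles reacted = 223 - 147 = 76
X = 76 / 223 * 100
= 0.3408 * 100
= 34.08 %

34.08 %


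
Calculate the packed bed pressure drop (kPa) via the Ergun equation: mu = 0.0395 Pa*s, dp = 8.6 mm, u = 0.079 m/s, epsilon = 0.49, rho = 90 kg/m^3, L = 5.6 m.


dp = 8.6 mm = 0.0086 m
Viscous term = 150*0.0395*0.079*(1-0.49)^2 / (0.0086^2*0.49^3) = 13991.7
Inertial term = 1.75*90*0.079^2*(1-0.49) / (0.0086*0.49^3) = 495.471
dP/L = 13991.7 + 495.471 = 14487.2 Pa/m
dP = 14487.2 * 5.6 / 1000 = 81.13 kPa

81.13 kPa


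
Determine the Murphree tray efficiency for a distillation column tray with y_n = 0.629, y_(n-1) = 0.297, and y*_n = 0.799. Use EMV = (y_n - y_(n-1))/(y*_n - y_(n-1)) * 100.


Murphree vapor efficiency: EMV = (y_n - y_(n-1)) / (y*_n - y_(n-1)) * 100
EMV = (0.629 - 0.297) / (0.799 - 0.297) * 100 = 0.332 / 0.502 * 100 = 66.14

66.14 %


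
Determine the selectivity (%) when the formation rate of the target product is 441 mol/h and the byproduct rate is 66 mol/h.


Selectivity = desired / (desired + undesired) * 100
Total products = 441 + 66 = 507 mol/h
S = 441 / 507 * 100
= 0.8698 * 100
= 86.98 %

86.98 %


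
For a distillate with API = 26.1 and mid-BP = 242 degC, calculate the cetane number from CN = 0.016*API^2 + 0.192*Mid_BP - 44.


CN = 0.016 * 26.1^2 + 0.192 * 242 - 44
CN = 10.89936 + 46.464 - 44 = 13.36336

13.36336


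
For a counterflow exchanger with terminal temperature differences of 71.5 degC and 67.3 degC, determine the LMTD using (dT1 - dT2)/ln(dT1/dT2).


LMTD = (dT1 - dT2) / ln(dT1/dT2)
= (71.5 - 67.3) / ln(71.5 / 67.3) = 4.2 / 0.0605372 = 69.38

69.38 degC


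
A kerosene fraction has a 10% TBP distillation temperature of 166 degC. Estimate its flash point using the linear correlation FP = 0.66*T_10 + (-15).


FP = 0.66 * 166 + (-15) = 94.56

94.56 degC


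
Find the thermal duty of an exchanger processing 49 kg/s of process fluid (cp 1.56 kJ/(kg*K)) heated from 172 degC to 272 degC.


Q = m_dot * cp * delta_T
delta_T = 272 - 172 = 100 K
Q = 49 * 1.56 * 100
= 76.44 * 100
= 7644 kW

7644 kW


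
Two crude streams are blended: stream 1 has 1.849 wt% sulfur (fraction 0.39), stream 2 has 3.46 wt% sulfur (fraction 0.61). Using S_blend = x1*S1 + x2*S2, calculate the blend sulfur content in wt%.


Linear sulfur blending: S_blend = x1*S1 + x2*S2
Contribution 1: 0.39 * 1.849 = 0.72111 wt%
Contribution 2: 0.61 * 3.46 = 2.1106 wt%
S_blend = 0.72111 + 2.1106 = 2.83171

2.83171 wt%


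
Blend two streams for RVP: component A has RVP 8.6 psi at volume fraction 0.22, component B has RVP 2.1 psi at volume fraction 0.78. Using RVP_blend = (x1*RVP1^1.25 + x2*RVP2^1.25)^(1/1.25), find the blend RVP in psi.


Chevron index: RVP_blend = (sum xi*RVPi^1.25)^(1/1.25)
RVP^1.25 terms: 0.22 * 8.6^1.25 + 0.78 * 2.1^1.25 = 5.21183
RVP_blend = 5.21183^(1/1.25) = 3.746

3.746 psi


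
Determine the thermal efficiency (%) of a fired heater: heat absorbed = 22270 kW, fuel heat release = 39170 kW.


Furnace efficiency = Q_absorbed / Q_fuel * 100
= 22270 / 39170 * 100 = 56.85

56.85 %


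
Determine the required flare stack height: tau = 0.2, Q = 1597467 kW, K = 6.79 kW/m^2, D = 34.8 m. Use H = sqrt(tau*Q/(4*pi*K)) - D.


tau*Q/(4*pi*K) = 0.2 * 1597467 / (4 * pi * 6.79) = 3744.4
sqrt(3744.4) = 61.1915
H = 61.1915 - 34.8 = 26.39

26.39 m


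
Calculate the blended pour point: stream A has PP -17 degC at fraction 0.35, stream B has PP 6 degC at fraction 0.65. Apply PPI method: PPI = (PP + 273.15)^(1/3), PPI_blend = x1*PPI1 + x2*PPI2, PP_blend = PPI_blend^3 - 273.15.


PPI_1 = (-17 + 273.15)^(1/3) = 6.350844
PPI_2 = (6 + 273.15)^(1/3) = 6.535506
PPI_blend = 0.35 * 6.350844 + 0.65 * 6.535506 = 6.470874
PP_blend = 6.470874^3 - 273.15 = 270.9498 - 273.15 = -2.2

-2.2 degC


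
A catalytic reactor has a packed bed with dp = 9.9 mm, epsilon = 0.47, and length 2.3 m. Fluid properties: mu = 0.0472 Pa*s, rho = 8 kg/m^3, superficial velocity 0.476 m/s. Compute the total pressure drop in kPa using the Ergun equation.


dp = 9.9 mm = 0.0099 m
Viscous term = 150*0.0472*0.476*(1-0.47)^2 / (0.0099^2*0.47^3) = 93031.1
Inertial term = 1.75*8*0.476^2*(1-0.47) / (0.0099*0.47^3) = 1635.64
dP/L = 93031.1 + 1635.64 = 94666.7 Pa/m
dP = 94666.7 * 2.3 / 1000 = 217.7 kPa

217.7 kPa


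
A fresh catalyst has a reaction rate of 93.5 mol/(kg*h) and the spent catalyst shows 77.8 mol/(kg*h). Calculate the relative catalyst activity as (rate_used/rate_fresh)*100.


Activity (%) = (rate_used / rate_fresh) * 100
rate_used = 77.8, rate_fresh = 93.5
= (77.8 / 93.5) * 100
= 0.8321 * 100 = 83.21

83.21 %


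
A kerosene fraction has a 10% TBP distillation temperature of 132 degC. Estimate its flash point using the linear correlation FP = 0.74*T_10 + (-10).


FP = 0.74 * 132 + (-10) = 87.68

87.68 degC


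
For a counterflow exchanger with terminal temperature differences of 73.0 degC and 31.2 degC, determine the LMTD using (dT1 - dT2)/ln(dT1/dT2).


LMTD = (dT1 - dT2) / ln(dT1/dT2)
= (73.0 - 31.2) / ln(73.0 / 31.2) = 41.8 / 0.850041 = 49.17

49.17 degC


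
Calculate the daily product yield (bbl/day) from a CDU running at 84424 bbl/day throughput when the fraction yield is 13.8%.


Crude throughput = 84424 bbl/day
Fraction yield = 13.8%
yield = throughput * fraction / 100
yield = 84424 * 13.8 / 100 = 11650.512

11650.512 bbl/day


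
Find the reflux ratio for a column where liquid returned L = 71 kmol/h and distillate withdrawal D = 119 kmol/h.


Reflux ratio definition: R = L / D (liquid returned / distillate withdrawn)
L = 71 kmol/h, D = 119 kmol/h
R = 71 / 119 = 0.5966

0.5966


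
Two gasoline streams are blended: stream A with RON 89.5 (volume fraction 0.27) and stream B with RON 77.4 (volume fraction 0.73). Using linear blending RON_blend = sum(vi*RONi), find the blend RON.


Linear blending: RON_blend = sum(vi * RONi)
Contribution 1: 0.27 * 89.5 = 24.165
Contribution 2: 0.73 * 77.4 = 56.502
RON_blend = 24.165 + 56.502 = 80.667

80.667


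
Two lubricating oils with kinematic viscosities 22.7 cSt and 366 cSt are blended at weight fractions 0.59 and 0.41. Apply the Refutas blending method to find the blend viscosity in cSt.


Refutas method: VBN_i = 14.534*ln(ln(visc_i + 0.8)) + 10.975, blended linearly by mass fraction; since VBN is linear in VBI_i = ln(ln(visc_i + 0.8)) and the fractions sum to 1, blend VBI directly: visc = exp(exp(VBI_blend)) - 0.8
VBI_1 = ln(ln(22.7 + 0.8)) = 1.14962
VBI_2 = ln(ln(366 + 0.8)) = 1.77577
VBI_blend = 0.59 * 1.14962 + 0.41 * 1.77577 = 1.40634
visc_blend = exp(exp(1.40634)) - 0.8 = 58.40

58.40 cSt


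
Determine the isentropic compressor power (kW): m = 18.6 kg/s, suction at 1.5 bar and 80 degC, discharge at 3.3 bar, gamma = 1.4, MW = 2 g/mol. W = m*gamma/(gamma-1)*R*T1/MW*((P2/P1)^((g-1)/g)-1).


Isentropic work: W = m*(gamma/(gamma-1))*(R*T1/MW)*((P2/P1)^((gamma-1)/gamma) - 1)
T1 = 80 + 273.15 = 353.15 K
Pressure ratio = 3.3 / 1.5 = 2.2
Exponent = (1.4 - 1)/1.4 = 0.285714
(P2/P1)^exp - 1 = 2.2^0.285714 - 1 = 0.252665
W = 18.6 * 1.4 / 0.4 * 8.314 * 353.15 / 2 * 0.252665 = 24150

24150 kW


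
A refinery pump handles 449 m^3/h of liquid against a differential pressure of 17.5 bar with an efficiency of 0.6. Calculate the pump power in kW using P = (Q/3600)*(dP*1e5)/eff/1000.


Q = 449 / 3600 = 0.124722 m^3/s
P = 0.124722 * (17.5 * 1e5) / 0.6 / 1000 = 363.8

363.8 kW


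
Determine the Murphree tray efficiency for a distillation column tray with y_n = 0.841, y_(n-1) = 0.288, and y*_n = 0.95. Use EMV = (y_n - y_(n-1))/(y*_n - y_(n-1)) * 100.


Murphree vapor efficiency: EMV = (y_n - y_(n-1)) / (y*_n - y_(n-1)) * 100
EMV = (0.841 - 0.288) / (0.95 - 0.288) * 100 = 0.553 / 0.662 * 100 = 83.53

83.53 %


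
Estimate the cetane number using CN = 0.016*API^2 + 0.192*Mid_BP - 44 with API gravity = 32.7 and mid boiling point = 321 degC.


CN = 0.016 * 32.7^2 + 0.192 * 321 - 44
CN = 17.10864 + 61.632 - 44 = 34.74064

34.74064


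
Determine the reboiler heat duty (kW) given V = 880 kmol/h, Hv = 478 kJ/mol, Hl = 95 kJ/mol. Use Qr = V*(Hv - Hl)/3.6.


Qr = 880 * (478 - 95) / 3.6 = 880 * 383 / 3.6 = 93620

93620 kW


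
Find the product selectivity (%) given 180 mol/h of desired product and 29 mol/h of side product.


Selectivity = desired / (desired + undesired) * 100
Total products = 180 + 29 = 209 mol/h
S = 180 / 209 * 100
= 0.8612 * 100
= 86.12 %

86.12 %


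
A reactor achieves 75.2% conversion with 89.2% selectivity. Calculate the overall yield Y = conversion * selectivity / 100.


Overall yield = conversion (%) * selectivity (%) / 100
Conversion = 75.2%, Selectivity = 89.2%
Y = 75.2 * 89.2 / 100
= 67.0784 %

67.0784 %


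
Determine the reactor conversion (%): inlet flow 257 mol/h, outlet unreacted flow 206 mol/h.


X = (F_in - F_out) / F_in * 100
Moles reacted = 257 - 206 = 51
X = 51 / 257 * 100
= 0.1984 * 100
= 19.84 %

19.84 %


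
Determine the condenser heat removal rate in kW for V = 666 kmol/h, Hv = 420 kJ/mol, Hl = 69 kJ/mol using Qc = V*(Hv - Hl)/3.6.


Qc = 666 * (420 - 69) / 3.6 = 666 * 351 / 3.6 = 64940

64940 kW


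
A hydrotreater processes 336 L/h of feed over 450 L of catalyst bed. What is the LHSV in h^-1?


LHSV = volumetric feed rate / catalyst volume
= 336 L/h / 450 L
= 0.7467 h^-1

0.7467 h^-1


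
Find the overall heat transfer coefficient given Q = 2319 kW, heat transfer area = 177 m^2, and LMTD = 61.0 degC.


From Q = U*A*LMTD, U = Q / (A * LMTD)
U = 2319 / (177 * 61.0) = 2319 / 10797 = 0.2148

0.2148 kW/(m^2*K)


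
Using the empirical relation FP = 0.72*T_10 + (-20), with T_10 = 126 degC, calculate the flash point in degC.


FP = 0.72 * 126 + (-20) = 70.72

70.72 degC


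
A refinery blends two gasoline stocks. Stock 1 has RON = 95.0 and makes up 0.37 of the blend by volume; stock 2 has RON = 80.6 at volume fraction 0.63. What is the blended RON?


Linear blending: RON_blend = sum(vi * RONi)
Contribution 1: 0.37 * 95.0 = 35.15
Contribution 2: 0.63 * 80.6 = 50.778
RON_blend = 35.15 + 50.778 = 85.928

85.928


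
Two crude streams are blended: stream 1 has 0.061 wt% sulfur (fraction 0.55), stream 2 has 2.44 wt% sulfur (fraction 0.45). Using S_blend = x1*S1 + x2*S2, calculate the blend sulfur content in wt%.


Linear sulfur blending: S_blend = x1*S1 + x2*S2
Contribution 1: 0.55 * 0.061 = 0.03355 wt%
Contribution 2: 0.45 * 2.44 = 1.098 wt%
S_blend = 0.03355 + 1.098 = 1.13155

1.13155 wt%


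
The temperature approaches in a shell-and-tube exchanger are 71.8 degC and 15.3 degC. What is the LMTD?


LMTD = (dT1 - dT2) / ln(dT1/dT2)
= (71.8 - 15.3) / ln(71.8 / 15.3) = 56.5 / 1.54603 = 36.55

36.55 degC


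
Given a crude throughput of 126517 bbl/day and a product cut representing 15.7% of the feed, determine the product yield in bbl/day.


Crude throughput = 126517 bbl/day
Fraction yield = 15.7%
yield = throughput * fraction / 100
yield = 126517 * 15.7 / 100 = 19863.169

19863.169 bbl/day


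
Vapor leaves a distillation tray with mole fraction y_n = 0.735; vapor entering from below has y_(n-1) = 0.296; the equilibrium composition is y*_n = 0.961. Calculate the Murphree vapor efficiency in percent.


Murphree vapor efficiency: EMV = (y_n - y_(n-1)) / (y*_n - y_(n-1)) * 100
EMV = (0.735 - 0.296) / (0.961 - 0.296) * 100 = 0.439 / 0.665 * 100 = 66.02

66.02 %


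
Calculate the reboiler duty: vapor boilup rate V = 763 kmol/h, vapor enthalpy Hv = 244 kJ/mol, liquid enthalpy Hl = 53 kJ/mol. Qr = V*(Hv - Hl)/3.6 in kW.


Qr = 763 * (244 - 53) / 3.6 = 763 * 191 / 3.6 = 40480

40480 kW


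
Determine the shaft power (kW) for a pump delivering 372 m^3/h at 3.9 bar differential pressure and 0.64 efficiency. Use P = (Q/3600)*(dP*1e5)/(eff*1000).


Q = 372 / 3600 = 0.103333 m^3/s
P = 0.103333 * (3.9 * 1e5) / 0.64 / 1000 = 62.97

62.97 kW


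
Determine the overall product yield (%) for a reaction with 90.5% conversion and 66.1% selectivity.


Overall yield = conversion (%) * selectivity (%) / 100
Conversion = 90.5%, Selectivity = 66.1%
Y = 90.5 * 66.1 / 100
= 59.8205 %

59.8205 %


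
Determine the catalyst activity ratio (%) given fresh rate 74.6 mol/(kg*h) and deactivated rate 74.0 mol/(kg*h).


Activity (%) = (rate_used / rate_fresh) * 100
rate_used = 74.0, rate_fresh = 74.6
= (74.0 / 74.6) * 100
= 0.9920 * 100 = 99.20

99.20 %


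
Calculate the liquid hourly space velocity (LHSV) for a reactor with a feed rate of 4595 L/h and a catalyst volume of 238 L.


LHSV = volumetric feed rate / catalyst volume
= 4595 L/h / 238 L
= 19.31 h^-1

19.31 h^-1


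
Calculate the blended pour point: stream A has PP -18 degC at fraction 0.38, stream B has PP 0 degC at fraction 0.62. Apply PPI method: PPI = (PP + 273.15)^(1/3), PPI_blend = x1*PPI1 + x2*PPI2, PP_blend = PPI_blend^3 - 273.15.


PPI_1 = (-18 + 273.15)^(1/3) = 6.342569
PPI_2 = (0 + 273.15)^(1/3) = 6.488342
PPI_blend = 0.38 * 6.342569 + 0.62 * 6.488342 = 6.432948
PP_blend = 6.432948^3 - 273.15 = 266.2135 - 273.15 = -6.94

-6.94 degC


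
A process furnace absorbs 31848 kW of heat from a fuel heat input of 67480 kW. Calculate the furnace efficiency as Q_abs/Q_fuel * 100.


Furnace efficiency = Q_absorbed / Q_fuel * 100
= 31848 / 67480 * 100 = 47.20

47.20 %


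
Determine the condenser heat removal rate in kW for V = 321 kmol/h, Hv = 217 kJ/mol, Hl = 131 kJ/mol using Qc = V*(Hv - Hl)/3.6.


Qc = 321 * (217 - 131) / 3.6 = 321 * 86 / 3.6 = 7668

7668 kW


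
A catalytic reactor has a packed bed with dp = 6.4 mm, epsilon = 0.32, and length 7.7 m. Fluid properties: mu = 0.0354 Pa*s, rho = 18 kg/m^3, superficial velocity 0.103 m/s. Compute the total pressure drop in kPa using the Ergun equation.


dp = 6.4 mm = 0.0064 m
Viscous term = 150*0.0354*0.103*(1-0.32)^2 / (0.0064^2*0.32^3) = 188426
Inertial term = 1.75*18*0.103^2*(1-0.32) / (0.0064*0.32^3) = 1083.59
dP/L = 188426 + 1083.59 = 189510 Pa/m
dP = 189510 * 7.7 / 1000 = 1459 kPa

1459 kPa
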